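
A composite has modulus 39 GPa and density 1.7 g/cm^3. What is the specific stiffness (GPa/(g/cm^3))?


Specific stiffness = E/rho = 39/1.7 = 22.9 GPa/(g/cm^3)

22.9 GPa/(g/cm^3)


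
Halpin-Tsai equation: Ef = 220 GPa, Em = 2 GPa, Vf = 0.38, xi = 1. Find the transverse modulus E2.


eta = (Ef/Em - 1)/(Ef/Em + xi) = (110.0 - 1)/(110.0 + 1) = 0.982
E2 = Em*(1+xi*eta*Vf)/(1-eta*Vf) = 4.38 GPa

4.38 GPa


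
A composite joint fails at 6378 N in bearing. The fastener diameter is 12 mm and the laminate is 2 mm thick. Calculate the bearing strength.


sigma_br = F/(d*h) = 6378/(12*2) = 265.8 MPa

265.8 MPa


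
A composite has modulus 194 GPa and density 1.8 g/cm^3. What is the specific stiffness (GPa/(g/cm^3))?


Specific stiffness = E/rho = 194/1.8 = 107.8 GPa/(g/cm^3)

107.8 GPa/(g/cm^3)


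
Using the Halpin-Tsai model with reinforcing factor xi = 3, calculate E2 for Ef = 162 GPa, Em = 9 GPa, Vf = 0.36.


eta = (Ef/Em - 1)/(Ef/Em + xi) = (18.0 - 1)/(18.0 + 3) = 0.8095
E2 = Em*(1+xi*eta*Vf)/(1-eta*Vf) = 23.81 GPa

23.81 GPa


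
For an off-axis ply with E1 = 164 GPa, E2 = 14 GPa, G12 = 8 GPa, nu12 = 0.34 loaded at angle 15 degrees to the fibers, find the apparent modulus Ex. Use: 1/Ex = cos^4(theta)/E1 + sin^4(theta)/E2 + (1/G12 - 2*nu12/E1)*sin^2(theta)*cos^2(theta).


cos^4(15) = 0.870513, sin^4(15) = 0.004487, sin^2(15)*cos^2(15) = 0.0625
1/G12 - 2*nu12/E1 = 1/8 - 2*0.34/164 = 0.120854 GPa^-1
1/Ex = 0.870513/164 + 0.004487/14 + 0.120854*0.0625 = 0.0131819 GPa^-1
Ex = 75.86 GPa

75.86 GPa


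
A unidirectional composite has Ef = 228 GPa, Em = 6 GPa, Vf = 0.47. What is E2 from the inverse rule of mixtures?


1/E2 = Vf/Ef + (1-Vf)/Em = 0.47/228 + 0.53/6
E2 = 11.06 GPa

11.06 GPa


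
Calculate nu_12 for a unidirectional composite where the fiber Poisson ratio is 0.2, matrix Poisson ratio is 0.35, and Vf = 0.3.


nu_12 = nu_f*Vf + nu_m*(1-Vf) = 0.2*0.3 + 0.35*0.7 = 0.305

0.305


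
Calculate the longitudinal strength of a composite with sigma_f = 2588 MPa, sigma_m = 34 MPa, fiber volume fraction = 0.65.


sigma_1 = sigma_f*Vf + sigma_m*(1-Vf) = 2588*0.65 + 34*0.35 = 1694.1 MPa

1694.1 MPa


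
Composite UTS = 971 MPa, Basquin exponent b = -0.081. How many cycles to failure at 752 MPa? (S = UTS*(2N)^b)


N = 0.5 * (S/UTS)^(1/b) = 0.5 * (752/971)^(1/-0.081) = 11.7316 cycles

11.7316 cycles


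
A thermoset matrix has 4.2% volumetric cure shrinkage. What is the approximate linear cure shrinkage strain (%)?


Linear shrinkage ≈ vol_shrink/3 = 4.2/3 = 1.4%

1.4%


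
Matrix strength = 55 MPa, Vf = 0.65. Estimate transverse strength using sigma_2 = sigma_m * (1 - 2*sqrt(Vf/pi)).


factor = 1 - 2*sqrt(0.65/pi) = 0.0903
sigma_2 = 55 * 0.0903 = 4.96 MPa

4.96 MPa


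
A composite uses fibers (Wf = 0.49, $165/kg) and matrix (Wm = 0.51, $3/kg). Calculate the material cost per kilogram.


Cost = cost_f*Wf + cost_m*Wm = 165*0.49 + 3*0.51 = $82.38/kg

$82.38/kg


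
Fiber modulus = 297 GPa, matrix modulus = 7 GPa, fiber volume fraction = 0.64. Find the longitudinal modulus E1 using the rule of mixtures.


E1 = Ef*Vf + Em*(1-Vf) = 297*0.64 + 7*0.36 = 192.6 GPa

192.6 GPa


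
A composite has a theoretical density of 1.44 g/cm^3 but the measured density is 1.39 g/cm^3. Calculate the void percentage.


Void% = (rho_theo - rho_actual)/rho_theo * 100 = (1.44 - 1.39)/1.44 * 100 = 3.47%

3.47%


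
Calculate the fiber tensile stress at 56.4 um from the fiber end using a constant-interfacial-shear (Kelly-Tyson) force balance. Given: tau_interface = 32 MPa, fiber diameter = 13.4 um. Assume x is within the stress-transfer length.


Force balance: sigma_f * (pi*d^2/4) = tau * (pi*d) * x  ->  sigma_f = 4 * tau * x / d
sigma_f = 4 * 32 * 56.4 / 13.4 = 538.7 MPa

538.7 MPa


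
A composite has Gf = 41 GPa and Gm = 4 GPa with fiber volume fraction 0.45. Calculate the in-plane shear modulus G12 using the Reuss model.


1/G12 = Vf/Gf + (1-Vf)/Gm = 0.45/41 + 0.55/4
G12 = 6.74 GPa

6.74 GPa


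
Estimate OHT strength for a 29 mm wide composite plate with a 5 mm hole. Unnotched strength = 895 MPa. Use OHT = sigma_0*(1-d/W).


OHT = sigma_0*(1-d/W) = 895*(1-5/29) = 740.7 MPa

740.7 MPa


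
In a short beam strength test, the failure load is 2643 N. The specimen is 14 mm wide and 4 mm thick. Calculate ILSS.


ILSS = 3F/(4bh) = 3*2643/(4*14*4) = 35.4 MPa

35.4 MPa


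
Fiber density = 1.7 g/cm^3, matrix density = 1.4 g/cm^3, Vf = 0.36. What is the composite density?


rho_c = rho_f*Vf + rho_m*(1-Vf) = 1.7*0.36 + 1.4*0.64 = 1.508 g/cm^3

1.508 g/cm^3


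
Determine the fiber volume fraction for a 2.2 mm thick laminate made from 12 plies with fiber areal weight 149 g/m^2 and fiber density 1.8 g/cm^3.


Vf = n * FAW / (rho_f * h * 1000) = 12 * 149 / (1.8 * 2.2 * 1000) = 0.4515

0.4515


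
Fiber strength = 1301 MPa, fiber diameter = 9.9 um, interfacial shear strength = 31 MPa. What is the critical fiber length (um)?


Lc = sigma_f * d / (2 * tau_i) = 1301 * 9.9 / (2 * 31) = 207.7 um

207.7 um


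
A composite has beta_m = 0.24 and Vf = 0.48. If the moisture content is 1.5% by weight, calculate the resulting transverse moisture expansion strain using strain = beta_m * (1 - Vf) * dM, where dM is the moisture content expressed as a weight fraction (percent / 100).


dM = 1.5/100 = 0.015
strain = beta_m * (1-Vf) * dM = 0.24 * 0.52 * 0.015 = 0.001872

0.001872


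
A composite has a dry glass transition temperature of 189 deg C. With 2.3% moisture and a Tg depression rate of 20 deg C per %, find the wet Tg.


Tg_wet = Tg_dry - k*moisture = 189 - 20*2.3 = 143.0 deg C

143.0 deg C


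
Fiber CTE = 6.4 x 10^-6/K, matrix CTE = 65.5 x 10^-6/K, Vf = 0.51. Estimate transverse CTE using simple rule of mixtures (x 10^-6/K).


alpha_2 = alpha_f*Vf + alpha_m*(1-Vf) = 6.4*0.51 + 65.5*0.49 = 35.4 x 10^-6/K

35.4 x 10^-6/K


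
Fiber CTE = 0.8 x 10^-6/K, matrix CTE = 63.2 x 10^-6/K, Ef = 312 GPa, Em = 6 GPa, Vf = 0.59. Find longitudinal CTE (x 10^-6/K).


E1 = Ef*Vf + Em*(1-Vf) = 186.54
alpha_1 = (alpha_f*Ef*Vf + alpha_m*Em*(1-Vf))/E1 = 1.62 x 10^-6/K

1.62 x 10^-6/K


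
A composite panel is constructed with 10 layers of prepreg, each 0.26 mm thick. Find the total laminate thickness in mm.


h = n * t_ply = 10 * 0.26 = 2.6 mm

2.6 mm


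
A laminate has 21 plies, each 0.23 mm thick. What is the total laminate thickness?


h = n * t_ply = 21 * 0.23 = 4.83 mm

4.83 mm


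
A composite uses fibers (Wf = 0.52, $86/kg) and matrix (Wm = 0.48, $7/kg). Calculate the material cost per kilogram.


Cost = cost_f*Wf + cost_m*Wm = 86*0.52 + 7*0.48 = $48.08/kg

$48.08/kg


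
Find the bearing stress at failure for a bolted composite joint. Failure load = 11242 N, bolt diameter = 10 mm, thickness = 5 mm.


sigma_br = F/(d*h) = 11242/(10*5) = 224.8 MPa

224.8 MPa


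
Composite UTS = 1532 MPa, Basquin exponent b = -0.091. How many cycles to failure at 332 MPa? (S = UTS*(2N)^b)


N = 0.5 * (S/UTS)^(1/b) = 0.5 * (332/1532)^(1/-0.091) = 9.9311e+06 cycles

9.9311e+06 cycles


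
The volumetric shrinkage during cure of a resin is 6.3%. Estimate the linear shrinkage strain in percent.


Linear shrinkage ≈ vol_shrink/3 = 6.3/3 = 2.1%

2.1%


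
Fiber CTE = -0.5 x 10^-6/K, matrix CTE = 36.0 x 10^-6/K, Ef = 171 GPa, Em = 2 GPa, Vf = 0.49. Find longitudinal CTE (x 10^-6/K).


E1 = Ef*Vf + Em*(1-Vf) = 84.81
alpha_1 = (alpha_f*Ef*Vf + alpha_m*Em*(1-Vf))/E1 = -0.06 x 10^-6/K

-0.06 x 10^-6/K


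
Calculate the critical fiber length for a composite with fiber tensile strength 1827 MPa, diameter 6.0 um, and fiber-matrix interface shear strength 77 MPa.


Lc = sigma_f * d / (2 * tau_i) = 1827 * 6.0 / (2 * 77) = 71.2 um

71.2 um


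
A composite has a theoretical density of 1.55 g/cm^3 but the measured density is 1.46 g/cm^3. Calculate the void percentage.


Void% = (rho_theo - rho_actual)/rho_theo * 100 = (1.55 - 1.46)/1.55 * 100 = 5.81%

5.81%


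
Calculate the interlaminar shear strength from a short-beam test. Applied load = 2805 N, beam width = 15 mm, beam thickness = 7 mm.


ILSS = 3F/(4bh) = 3*2805/(4*15*7) = 20.04 MPa

20.04 MPa


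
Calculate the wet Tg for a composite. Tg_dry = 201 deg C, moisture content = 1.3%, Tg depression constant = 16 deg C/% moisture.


Tg_wet = Tg_dry - k*moisture = 201 - 16*1.3 = 180.2 deg C

180.2 deg C


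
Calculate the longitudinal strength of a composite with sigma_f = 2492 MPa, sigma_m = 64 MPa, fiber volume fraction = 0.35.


sigma_1 = sigma_f*Vf + sigma_m*(1-Vf) = 2492*0.35 + 64*0.65 = 913.8 MPa

913.8 MPa


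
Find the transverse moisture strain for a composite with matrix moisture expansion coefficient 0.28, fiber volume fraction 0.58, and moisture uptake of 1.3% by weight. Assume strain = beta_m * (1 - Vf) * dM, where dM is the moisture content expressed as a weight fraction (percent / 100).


dM = 1.3/100 = 0.013
strain = beta_m * (1-Vf) * dM = 0.28 * 0.42 * 0.013 = 0.0015288

0.0015288


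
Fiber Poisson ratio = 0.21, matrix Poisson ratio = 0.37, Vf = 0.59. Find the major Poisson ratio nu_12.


nu_12 = nu_f*Vf + nu_m*(1-Vf) = 0.21*0.59 + 0.37*0.41 = 0.2756

0.2756


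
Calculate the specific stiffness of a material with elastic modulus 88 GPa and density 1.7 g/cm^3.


Specific stiffness = E/rho = 88/1.7 = 51.8 GPa/(g/cm^3)

51.8 GPa/(g/cm^3)


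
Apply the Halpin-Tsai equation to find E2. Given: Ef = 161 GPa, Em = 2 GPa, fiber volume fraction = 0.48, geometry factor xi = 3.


eta = (Ef/Em - 1)/(Ef/Em + xi) = (80.5 - 1)/(80.5 + 3) = 0.9521
E2 = Em*(1+xi*eta*Vf)/(1-eta*Vf) = 8.73 GPa

8.73 GPa


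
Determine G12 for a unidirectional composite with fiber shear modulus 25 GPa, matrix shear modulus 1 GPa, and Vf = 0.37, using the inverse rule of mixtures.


1/G12 = Vf/Gf + (1-Vf)/Gm = 0.37/25 + 0.63/1
G12 = 1.55 GPa

1.55 GPa


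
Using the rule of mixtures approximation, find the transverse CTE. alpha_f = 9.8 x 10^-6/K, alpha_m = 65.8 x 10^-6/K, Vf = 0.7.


alpha_2 = alpha_f*Vf + alpha_m*(1-Vf) = 9.8*0.7 + 65.8*0.3 = 26.6 x 10^-6/K

26.6 x 10^-6/K


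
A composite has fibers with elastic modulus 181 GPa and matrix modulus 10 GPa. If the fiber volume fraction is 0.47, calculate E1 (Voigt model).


E1 = Ef*Vf + Em*(1-Vf) = 181*0.47 + 10*0.53 = 90.37 GPa

90.37 GPa


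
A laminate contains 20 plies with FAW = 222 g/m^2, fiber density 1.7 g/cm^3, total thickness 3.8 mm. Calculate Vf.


Vf = n * FAW / (rho_f * h * 1000) = 20 * 222 / (1.7 * 3.8 * 1000) = 0.6873

0.6873


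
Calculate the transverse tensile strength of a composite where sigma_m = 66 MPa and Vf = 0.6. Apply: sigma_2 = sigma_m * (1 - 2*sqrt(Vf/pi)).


factor = 1 - 2*sqrt(0.6/pi) = 0.126
sigma_2 = 66 * 0.126 = 8.31 MPa

8.31 MPa


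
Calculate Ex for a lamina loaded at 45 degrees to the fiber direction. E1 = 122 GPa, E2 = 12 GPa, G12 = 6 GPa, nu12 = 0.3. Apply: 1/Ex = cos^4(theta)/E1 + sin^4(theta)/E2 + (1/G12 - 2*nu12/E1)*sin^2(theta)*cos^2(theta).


cos^4(45) = 0.25, sin^4(45) = 0.25, sin^2(45)*cos^2(45) = 0.25
1/G12 - 2*nu12/E1 = 1/6 - 2*0.3/122 = 0.161749 GPa^-1
1/Ex = 0.25/122 + 0.25/12 + 0.161749*0.25 = 0.0633197 GPa^-1
Ex = 15.79 GPa

15.79 GPa


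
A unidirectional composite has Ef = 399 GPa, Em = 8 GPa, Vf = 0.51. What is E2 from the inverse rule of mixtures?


1/E2 = Vf/Ef + (1-Vf)/Em = 0.51/399 + 0.49/8
E2 = 15.99 GPa

15.99 GPa


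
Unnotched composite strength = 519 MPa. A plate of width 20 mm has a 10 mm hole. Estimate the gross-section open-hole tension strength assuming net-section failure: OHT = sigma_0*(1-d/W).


OHT = sigma_0*(1-d/W) = 519*(1-10/20) = 259.5 MPa

259.5 MPa


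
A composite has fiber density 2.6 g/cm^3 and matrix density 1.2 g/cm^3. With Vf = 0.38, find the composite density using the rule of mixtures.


rho_c = rho_f*Vf + rho_m*(1-Vf) = 2.6*0.38 + 1.2*0.62 = 1.732 g/cm^3

1.732 g/cm^3


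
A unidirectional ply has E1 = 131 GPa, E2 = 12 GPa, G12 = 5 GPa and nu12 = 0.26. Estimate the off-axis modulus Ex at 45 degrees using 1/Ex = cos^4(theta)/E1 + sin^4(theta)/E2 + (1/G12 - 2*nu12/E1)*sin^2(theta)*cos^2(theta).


cos^4(45) = 0.25, sin^4(45) = 0.25, sin^2(45)*cos^2(45) = 0.25
1/G12 - 2*nu12/E1 = 1/5 - 2*0.26/131 = 0.196031 GPa^-1
1/Ex = 0.25/131 + 0.25/12 + 0.196031*0.25 = 0.0717494 GPa^-1
Ex = 13.94 GPa

13.94 GPa


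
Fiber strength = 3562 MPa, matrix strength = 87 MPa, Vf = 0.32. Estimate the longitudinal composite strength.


sigma_1 = sigma_f*Vf + sigma_m*(1-Vf) = 3562*0.32 + 87*0.68 = 1199.0 MPa

1199.0 MPa


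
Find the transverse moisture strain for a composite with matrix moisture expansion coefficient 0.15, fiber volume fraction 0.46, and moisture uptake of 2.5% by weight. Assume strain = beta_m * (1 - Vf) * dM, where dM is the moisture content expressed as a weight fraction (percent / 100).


dM = 2.5/100 = 0.025
strain = beta_m * (1-Vf) * dM = 0.15 * 0.54 * 0.025 = 0.002025

0.002025


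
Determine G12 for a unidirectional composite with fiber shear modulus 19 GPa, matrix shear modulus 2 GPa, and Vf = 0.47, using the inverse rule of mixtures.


1/G12 = Vf/Gf + (1-Vf)/Gm = 0.47/19 + 0.53/2
G12 = 3.45 GPa

3.45 GPa


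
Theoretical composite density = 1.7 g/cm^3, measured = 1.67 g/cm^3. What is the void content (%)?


Void% = (rho_theo - rho_actual)/rho_theo * 100 = (1.7 - 1.67)/1.7 * 100 = 1.76%

1.76%


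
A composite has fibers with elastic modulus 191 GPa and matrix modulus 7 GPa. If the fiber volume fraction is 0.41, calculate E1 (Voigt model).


E1 = Ef*Vf + Em*(1-Vf) = 191*0.41 + 7*0.59 = 82.44 GPa

82.44 GPa


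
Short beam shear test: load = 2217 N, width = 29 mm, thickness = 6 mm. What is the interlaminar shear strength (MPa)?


ILSS = 3F/(4bh) = 3*2217/(4*29*6) = 9.56 MPa

9.56 MPa


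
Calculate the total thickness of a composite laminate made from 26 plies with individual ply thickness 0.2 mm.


h = n * t_ply = 26 * 0.2 = 5.2 mm

5.2 mm


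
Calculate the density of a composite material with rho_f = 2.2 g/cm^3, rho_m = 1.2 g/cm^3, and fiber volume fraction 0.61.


rho_c = rho_f*Vf + rho_m*(1-Vf) = 2.2*0.61 + 1.2*0.39 = 1.81 g/cm^3

1.81 g/cm^3


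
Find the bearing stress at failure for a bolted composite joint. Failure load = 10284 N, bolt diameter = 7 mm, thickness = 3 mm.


sigma_br = F/(d*h) = 10284/(7*3) = 489.7 MPa

489.7 MPa


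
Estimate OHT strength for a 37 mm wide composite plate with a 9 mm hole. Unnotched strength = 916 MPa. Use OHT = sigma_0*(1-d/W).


OHT = sigma_0*(1-d/W) = 916*(1-9/37) = 693.2 MPa

693.2 MPa


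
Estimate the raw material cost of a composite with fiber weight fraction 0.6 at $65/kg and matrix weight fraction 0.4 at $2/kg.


Cost = cost_f*Wf + cost_m*Wm = 65*0.6 + 2*0.4 = $39.8/kg

$39.8/kg


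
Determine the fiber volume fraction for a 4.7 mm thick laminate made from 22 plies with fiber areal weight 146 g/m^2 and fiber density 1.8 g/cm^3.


Vf = n * FAW / (rho_f * h * 1000) = 22 * 146 / (1.8 * 4.7 * 1000) = 0.3797

0.3797


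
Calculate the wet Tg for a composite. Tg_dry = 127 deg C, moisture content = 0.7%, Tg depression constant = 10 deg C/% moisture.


Tg_wet = Tg_dry - k*moisture = 127 - 10*0.7 = 120.0 deg C

120.0 deg C


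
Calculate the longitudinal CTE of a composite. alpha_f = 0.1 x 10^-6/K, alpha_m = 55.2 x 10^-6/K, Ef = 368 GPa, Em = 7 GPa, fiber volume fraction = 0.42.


E1 = Ef*Vf + Em*(1-Vf) = 158.62
alpha_1 = (alpha_f*Ef*Vf + alpha_m*Em*(1-Vf))/E1 = 1.51 x 10^-6/K

1.51 x 10^-6/K


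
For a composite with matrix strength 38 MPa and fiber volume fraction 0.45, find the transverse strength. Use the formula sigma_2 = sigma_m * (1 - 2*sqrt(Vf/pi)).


factor = 1 - 2*sqrt(0.45/pi) = 0.2431
sigma_2 = 38 * 0.2431 = 9.24 MPa

9.24 MPa


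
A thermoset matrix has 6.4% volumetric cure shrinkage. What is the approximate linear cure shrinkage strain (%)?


Linear shrinkage ≈ vol_shrink/3 = 6.4/3 = 2.133%

2.133%


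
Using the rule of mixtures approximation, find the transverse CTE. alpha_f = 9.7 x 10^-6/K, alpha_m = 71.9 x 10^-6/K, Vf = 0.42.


alpha_2 = alpha_f*Vf + alpha_m*(1-Vf) = 9.7*0.42 + 71.9*0.58 = 45.8 x 10^-6/K

45.8 x 10^-6/K


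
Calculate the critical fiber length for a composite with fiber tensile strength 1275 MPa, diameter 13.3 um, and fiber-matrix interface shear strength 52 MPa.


Lc = sigma_f * d / (2 * tau_i) = 1275 * 13.3 / (2 * 52) = 163.1 um

163.1 um


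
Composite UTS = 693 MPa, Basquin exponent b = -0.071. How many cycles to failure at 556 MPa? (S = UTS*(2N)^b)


N = 0.5 * (S/UTS)^(1/b) = 0.5 * (556/693)^(1/-0.071) = 11.1243 cycles

11.1243 cycles


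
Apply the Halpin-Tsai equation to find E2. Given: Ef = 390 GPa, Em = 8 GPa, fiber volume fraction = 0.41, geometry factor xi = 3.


eta = (Ef/Em - 1)/(Ef/Em + xi) = (48.75 - 1)/(48.75 + 3) = 0.9227
E2 = Em*(1+xi*eta*Vf)/(1-eta*Vf) = 27.47 GPa

27.47 GPa


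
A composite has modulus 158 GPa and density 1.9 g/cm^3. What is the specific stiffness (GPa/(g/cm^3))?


Specific stiffness = E/rho = 158/1.9 = 83.2 GPa/(g/cm^3)

83.2 GPa/(g/cm^3)


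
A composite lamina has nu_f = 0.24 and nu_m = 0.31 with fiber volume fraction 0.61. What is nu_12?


nu_12 = nu_f*Vf + nu_m*(1-Vf) = 0.24*0.61 + 0.31*0.39 = 0.2673

0.2673


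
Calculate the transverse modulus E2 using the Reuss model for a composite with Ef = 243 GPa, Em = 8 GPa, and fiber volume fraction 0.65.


1/E2 = Vf/Ef + (1-Vf)/Em = 0.65/243 + 0.35/8
E2 = 21.54 GPa

21.54 GPa


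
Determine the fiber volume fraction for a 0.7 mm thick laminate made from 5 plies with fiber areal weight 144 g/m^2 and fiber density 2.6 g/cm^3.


Vf = n * FAW / (rho_f * h * 1000) = 5 * 144 / (2.6 * 0.7 * 1000) = 0.3956

0.3956


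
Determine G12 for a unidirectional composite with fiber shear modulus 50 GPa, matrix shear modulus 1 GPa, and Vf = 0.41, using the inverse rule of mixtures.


1/G12 = Vf/Gf + (1-Vf)/Gm = 0.41/50 + 0.59/1
G12 = 1.67 GPa

1.67 GPa


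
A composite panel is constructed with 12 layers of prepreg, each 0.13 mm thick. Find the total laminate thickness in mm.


h = n * t_ply = 12 * 0.13 = 1.56 mm

1.56 mm


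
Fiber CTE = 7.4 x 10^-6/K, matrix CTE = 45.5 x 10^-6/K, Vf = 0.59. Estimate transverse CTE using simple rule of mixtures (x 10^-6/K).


alpha_2 = alpha_f*Vf + alpha_m*(1-Vf) = 7.4*0.59 + 45.5*0.41 = 23.0 x 10^-6/K

23.0 x 10^-6/K


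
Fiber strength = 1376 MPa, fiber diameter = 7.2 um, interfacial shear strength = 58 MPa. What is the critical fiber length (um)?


Lc = sigma_f * d / (2 * tau_i) = 1376 * 7.2 / (2 * 58) = 85.4 um

85.4 um


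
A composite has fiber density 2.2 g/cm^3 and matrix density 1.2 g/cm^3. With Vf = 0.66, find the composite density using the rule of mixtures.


rho_c = rho_f*Vf + rho_m*(1-Vf) = 2.2*0.66 + 1.2*0.34 = 1.86 g/cm^3

1.86 g/cm^3


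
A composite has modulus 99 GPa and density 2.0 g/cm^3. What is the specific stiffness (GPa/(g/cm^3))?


Specific stiffness = E/rho = 99/2.0 = 49.5 GPa/(g/cm^3)

49.5 GPa/(g/cm^3)


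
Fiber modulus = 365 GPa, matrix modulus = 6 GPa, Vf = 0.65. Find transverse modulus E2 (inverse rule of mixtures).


1/E2 = Vf/Ef + (1-Vf)/Em = 0.65/365 + 0.35/6
E2 = 16.64 GPa

16.64 GPa


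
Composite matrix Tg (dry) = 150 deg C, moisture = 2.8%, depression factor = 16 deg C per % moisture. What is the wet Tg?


Tg_wet = Tg_dry - k*moisture = 150 - 16*2.8 = 105.2 deg C

105.2 deg C


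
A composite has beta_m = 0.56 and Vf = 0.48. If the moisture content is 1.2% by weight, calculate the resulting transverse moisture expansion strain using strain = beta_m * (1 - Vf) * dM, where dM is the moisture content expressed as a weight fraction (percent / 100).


dM = 1.2/100 = 0.012
strain = beta_m * (1-Vf) * dM = 0.56 * 0.52 * 0.012 = 0.0034944

0.0034944


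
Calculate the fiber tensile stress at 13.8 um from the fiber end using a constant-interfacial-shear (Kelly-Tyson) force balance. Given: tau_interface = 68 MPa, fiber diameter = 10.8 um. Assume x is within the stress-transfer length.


Force balance: sigma_f * (pi*d^2/4) = tau * (pi*d) * x  ->  sigma_f = 4 * tau * x / d
sigma_f = 4 * 68 * 13.8 / 10.8 = 347.6 MPa

347.6 MPa


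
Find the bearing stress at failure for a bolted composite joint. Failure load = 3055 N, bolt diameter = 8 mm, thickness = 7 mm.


sigma_br = F/(d*h) = 3055/(8*7) = 54.6 MPa

54.6 MPa


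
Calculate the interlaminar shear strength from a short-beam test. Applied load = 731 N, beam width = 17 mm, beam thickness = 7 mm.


ILSS = 3F/(4bh) = 3*731/(4*17*7) = 4.61 MPa

4.61 MPa


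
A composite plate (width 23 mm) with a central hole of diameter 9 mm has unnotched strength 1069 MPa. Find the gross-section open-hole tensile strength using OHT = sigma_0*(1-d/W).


OHT = sigma_0*(1-d/W) = 1069*(1-9/23) = 650.7 MPa

650.7 MPa


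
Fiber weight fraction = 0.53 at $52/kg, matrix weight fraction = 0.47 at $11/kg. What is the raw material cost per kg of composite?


Cost = cost_f*Wf + cost_m*Wm = 52*0.53 + 11*0.47 = $32.73/kg

$32.73/kg


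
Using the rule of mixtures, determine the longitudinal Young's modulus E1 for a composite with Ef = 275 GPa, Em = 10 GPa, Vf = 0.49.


E1 = Ef*Vf + Em*(1-Vf) = 275*0.49 + 10*0.51 = 139.85 GPa

139.85 GPa


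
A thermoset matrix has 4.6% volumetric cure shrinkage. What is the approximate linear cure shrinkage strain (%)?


Linear shrinkage ≈ vol_shrink/3 = 4.6/3 = 1.533%

1.533%


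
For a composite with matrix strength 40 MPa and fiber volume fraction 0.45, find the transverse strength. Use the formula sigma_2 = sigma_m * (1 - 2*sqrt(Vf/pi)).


factor = 1 - 2*sqrt(0.45/pi) = 0.2431
sigma_2 = 40 * 0.2431 = 9.72 MPa

9.72 MPa


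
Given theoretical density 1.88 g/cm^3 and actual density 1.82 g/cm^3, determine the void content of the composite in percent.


Void% = (rho_theo - rho_actual)/rho_theo * 100 = (1.88 - 1.82)/1.88 * 100 = 3.19%

3.19%


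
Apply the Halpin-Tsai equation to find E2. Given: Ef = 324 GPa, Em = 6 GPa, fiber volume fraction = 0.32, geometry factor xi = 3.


eta = (Ef/Em - 1)/(Ef/Em + xi) = (54.0 - 1)/(54.0 + 3) = 0.9298
E2 = Em*(1+xi*eta*Vf)/(1-eta*Vf) = 16.17 GPa

16.17 GPa


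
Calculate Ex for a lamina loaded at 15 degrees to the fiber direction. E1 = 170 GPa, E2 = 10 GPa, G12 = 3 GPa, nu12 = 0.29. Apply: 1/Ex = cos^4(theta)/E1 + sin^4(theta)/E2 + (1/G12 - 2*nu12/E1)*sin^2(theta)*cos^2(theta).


cos^4(15) = 0.870513, sin^4(15) = 0.004487, sin^2(15)*cos^2(15) = 0.0625
1/G12 - 2*nu12/E1 = 1/3 - 2*0.29/170 = 0.329922 GPa^-1
1/Ex = 0.870513/170 + 0.004487/10 + 0.329922*0.0625 = 0.0261895 GPa^-1
Ex = 38.18 GPa

38.18 GPa


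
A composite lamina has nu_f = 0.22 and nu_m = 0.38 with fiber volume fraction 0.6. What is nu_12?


nu_12 = nu_f*Vf + nu_m*(1-Vf) = 0.22*0.6 + 0.38*0.4 = 0.284

0.284


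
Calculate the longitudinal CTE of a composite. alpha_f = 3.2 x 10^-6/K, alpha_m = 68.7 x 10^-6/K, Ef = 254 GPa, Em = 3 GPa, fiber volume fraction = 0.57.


E1 = Ef*Vf + Em*(1-Vf) = 146.07
alpha_1 = (alpha_f*Ef*Vf + alpha_m*Em*(1-Vf))/E1 = 3.78 x 10^-6/K

3.78 x 10^-6/K


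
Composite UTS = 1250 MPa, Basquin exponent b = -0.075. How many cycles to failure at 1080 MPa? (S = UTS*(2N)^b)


N = 0.5 * (S/UTS)^(1/b) = 0.5 * (1080/1250)^(1/-0.075) = 3.5112 cycles

3.5112 cycles


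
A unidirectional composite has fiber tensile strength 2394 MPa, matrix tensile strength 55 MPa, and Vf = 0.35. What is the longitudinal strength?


sigma_1 = sigma_f*Vf + sigma_m*(1-Vf) = 2394*0.35 + 55*0.65 = 873.7 MPa

873.7 MPa


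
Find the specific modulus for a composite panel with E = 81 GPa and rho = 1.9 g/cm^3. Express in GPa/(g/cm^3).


Specific stiffness = E/rho = 81/1.9 = 42.6 GPa/(g/cm^3)

42.6 GPa/(g/cm^3)


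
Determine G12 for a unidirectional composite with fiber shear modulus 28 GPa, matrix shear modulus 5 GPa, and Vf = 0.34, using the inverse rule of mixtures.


1/G12 = Vf/Gf + (1-Vf)/Gm = 0.34/28 + 0.66/5
G12 = 6.94 GPa

6.94 GPa


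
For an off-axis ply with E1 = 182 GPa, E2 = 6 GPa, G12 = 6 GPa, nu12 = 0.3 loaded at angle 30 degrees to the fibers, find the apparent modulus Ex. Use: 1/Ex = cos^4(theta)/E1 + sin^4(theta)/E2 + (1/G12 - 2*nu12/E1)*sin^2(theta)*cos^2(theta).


cos^4(30) = 0.5625, sin^4(30) = 0.0625, sin^2(30)*cos^2(30) = 0.1875
1/G12 - 2*nu12/E1 = 1/6 - 2*0.3/182 = 0.16337 GPa^-1
1/Ex = 0.5625/182 + 0.0625/6 + 0.16337*0.1875 = 0.0441392 GPa^-1
Ex = 22.66 GPa

22.66 GPa


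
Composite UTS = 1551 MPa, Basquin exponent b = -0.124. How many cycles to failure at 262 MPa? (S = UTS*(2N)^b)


N = 0.5 * (S/UTS)^(1/b) = 0.5 * (262/1551)^(1/-0.124) = 845825.0451 cycles

845825.0451 cycles


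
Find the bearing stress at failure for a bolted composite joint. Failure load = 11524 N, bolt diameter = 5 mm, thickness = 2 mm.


sigma_br = F/(d*h) = 11524/(5*2) = 1152.4 MPa

1152.4 MPa


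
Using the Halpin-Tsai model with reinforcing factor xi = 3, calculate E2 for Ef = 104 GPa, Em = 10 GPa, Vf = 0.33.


eta = (Ef/Em - 1)/(Ef/Em + xi) = (10.4 - 1)/(10.4 + 3) = 0.7015
E2 = Em*(1+xi*eta*Vf)/(1-eta*Vf) = 22.05 GPa

22.05 GPa


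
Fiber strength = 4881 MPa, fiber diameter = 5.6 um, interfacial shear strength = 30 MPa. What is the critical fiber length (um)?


Lc = sigma_f * d / (2 * tau_i) = 4881 * 5.6 / (2 * 30) = 455.6 um

455.6 um


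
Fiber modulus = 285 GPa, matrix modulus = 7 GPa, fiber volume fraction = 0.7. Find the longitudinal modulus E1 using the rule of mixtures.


E1 = Ef*Vf + Em*(1-Vf) = 285*0.7 + 7*0.3 = 201.6 GPa

201.6 GPa


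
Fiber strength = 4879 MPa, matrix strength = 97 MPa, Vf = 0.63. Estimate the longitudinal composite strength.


sigma_1 = sigma_f*Vf + sigma_m*(1-Vf) = 4879*0.63 + 97*0.37 = 3109.7 MPa

3109.7 MPa


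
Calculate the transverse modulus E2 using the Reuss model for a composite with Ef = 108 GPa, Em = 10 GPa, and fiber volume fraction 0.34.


1/E2 = Vf/Ef + (1-Vf)/Em = 0.34/108 + 0.66/10
E2 = 14.46 GPa

14.46 GPa


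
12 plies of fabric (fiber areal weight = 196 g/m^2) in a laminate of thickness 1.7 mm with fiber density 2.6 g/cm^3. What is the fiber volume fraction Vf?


Vf = n * FAW / (rho_f * h * 1000) = 12 * 196 / (2.6 * 1.7 * 1000) = 0.5321

0.5321


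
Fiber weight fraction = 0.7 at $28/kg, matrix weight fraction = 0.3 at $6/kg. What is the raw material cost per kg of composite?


Cost = cost_f*Wf + cost_m*Wm = 28*0.7 + 6*0.3 = $21.4/kg

$21.4/kg


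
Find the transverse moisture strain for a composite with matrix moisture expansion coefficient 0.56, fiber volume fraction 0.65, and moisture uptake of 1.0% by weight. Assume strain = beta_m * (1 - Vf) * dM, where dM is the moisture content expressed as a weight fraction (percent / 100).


dM = 1.0/100 = 0.01
strain = beta_m * (1-Vf) * dM = 0.56 * 0.35 * 0.01 = 0.00196

0.00196


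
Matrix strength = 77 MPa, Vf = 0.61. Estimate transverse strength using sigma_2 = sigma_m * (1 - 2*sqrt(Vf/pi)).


factor = 1 - 2*sqrt(0.61/pi) = 0.1187
sigma_2 = 77 * 0.1187 = 9.14 MPa

9.14 MPa


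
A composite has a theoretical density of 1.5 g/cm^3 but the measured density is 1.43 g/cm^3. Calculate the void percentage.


Void% = (rho_theo - rho_actual)/rho_theo * 100 = (1.5 - 1.43)/1.5 * 100 = 4.67%

4.67%


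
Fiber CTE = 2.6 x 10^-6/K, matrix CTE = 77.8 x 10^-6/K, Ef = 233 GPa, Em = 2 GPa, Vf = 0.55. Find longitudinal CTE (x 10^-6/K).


E1 = Ef*Vf + Em*(1-Vf) = 129.05
alpha_1 = (alpha_f*Ef*Vf + alpha_m*Em*(1-Vf))/E1 = 3.12 x 10^-6/K

3.12 x 10^-6/K


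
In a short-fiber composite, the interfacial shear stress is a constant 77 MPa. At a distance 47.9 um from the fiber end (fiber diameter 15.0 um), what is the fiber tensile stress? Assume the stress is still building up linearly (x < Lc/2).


Force balance: sigma_f * (pi*d^2/4) = tau * (pi*d) * x  ->  sigma_f = 4 * tau * x / d
sigma_f = 4 * 77 * 47.9 / 15.0 = 983.5 MPa

983.5 MPa


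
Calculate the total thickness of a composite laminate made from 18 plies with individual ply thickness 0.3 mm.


h = n * t_ply = 18 * 0.3 = 5.4 mm

5.4 mm


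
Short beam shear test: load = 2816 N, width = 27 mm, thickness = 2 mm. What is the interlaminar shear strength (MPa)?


ILSS = 3F/(4bh) = 3*2816/(4*27*2) = 39.11 MPa

39.11 MPa


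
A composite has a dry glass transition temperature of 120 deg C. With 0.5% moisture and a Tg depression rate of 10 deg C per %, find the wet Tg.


Tg_wet = Tg_dry - k*moisture = 120 - 10*0.5 = 115.0 deg C

115.0 deg C


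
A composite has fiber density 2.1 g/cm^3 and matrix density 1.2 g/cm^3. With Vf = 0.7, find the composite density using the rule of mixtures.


rho_c = rho_f*Vf + rho_m*(1-Vf) = 2.1*0.7 + 1.2*0.3 = 1.83 g/cm^3

1.83 g/cm^3


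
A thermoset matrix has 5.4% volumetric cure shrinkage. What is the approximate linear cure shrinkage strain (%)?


Linear shrinkage ≈ vol_shrink/3 = 5.4/3 = 1.8%

1.8%


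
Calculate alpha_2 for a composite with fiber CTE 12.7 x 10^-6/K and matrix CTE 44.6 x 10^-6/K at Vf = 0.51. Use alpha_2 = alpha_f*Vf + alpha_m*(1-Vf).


alpha_2 = alpha_f*Vf + alpha_m*(1-Vf) = 12.7*0.51 + 44.6*0.49 = 28.3 x 10^-6/K

28.3 x 10^-6/K


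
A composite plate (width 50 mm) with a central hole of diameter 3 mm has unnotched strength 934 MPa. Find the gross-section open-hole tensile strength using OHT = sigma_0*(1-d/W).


OHT = sigma_0*(1-d/W) = 934*(1-3/50) = 878.0 MPa

878.0 MPa


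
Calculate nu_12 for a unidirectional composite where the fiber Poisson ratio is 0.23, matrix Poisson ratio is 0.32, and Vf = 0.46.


nu_12 = nu_f*Vf + nu_m*(1-Vf) = 0.23*0.46 + 0.32*0.54 = 0.2786

0.2786


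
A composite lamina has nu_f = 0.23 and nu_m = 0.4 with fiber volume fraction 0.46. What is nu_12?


nu_12 = nu_f*Vf + nu_m*(1-Vf) = 0.23*0.46 + 0.4*0.54 = 0.3218

0.3218


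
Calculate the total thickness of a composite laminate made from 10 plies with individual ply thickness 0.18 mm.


h = n * t_ply = 10 * 0.18 = 1.8 mm

1.8 mm


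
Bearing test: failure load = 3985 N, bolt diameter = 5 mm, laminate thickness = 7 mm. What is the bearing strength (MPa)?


sigma_br = F/(d*h) = 3985/(5*7) = 113.9 MPa

113.9 MPa


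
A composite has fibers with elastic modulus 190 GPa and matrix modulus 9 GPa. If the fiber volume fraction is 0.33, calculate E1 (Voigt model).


E1 = Ef*Vf + Em*(1-Vf) = 190*0.33 + 9*0.67 = 68.73 GPa

68.73 GPa


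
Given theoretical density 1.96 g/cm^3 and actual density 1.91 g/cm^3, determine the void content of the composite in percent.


Void% = (rho_theo - rho_actual)/rho_theo * 100 = (1.96 - 1.91)/1.96 * 100 = 2.55%

2.55%


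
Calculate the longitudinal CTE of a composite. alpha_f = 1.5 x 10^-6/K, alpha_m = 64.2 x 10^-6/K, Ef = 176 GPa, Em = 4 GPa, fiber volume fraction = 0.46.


E1 = Ef*Vf + Em*(1-Vf) = 83.12
alpha_1 = (alpha_f*Ef*Vf + alpha_m*Em*(1-Vf))/E1 = 3.13 x 10^-6/K

3.13 x 10^-6/K


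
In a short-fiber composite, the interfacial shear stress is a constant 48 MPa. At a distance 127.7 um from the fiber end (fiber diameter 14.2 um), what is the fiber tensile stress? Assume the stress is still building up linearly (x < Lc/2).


Force balance: sigma_f * (pi*d^2/4) = tau * (pi*d) * x  ->  sigma_f = 4 * tau * x / d
sigma_f = 4 * 48 * 127.7 / 14.2 = 1726.6 MPa

1726.6 MPa


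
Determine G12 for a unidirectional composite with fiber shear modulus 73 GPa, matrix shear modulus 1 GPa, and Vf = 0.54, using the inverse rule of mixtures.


1/G12 = Vf/Gf + (1-Vf)/Gm = 0.54/73 + 0.46/1
G12 = 2.14 GPa

2.14 GPa


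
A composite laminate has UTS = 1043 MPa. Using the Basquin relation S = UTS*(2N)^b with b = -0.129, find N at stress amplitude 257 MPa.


N = 0.5 * (S/UTS)^(1/b) = 0.5 * (257/1043)^(1/-0.129) = 25993.8533 cycles

25993.8533 cycles


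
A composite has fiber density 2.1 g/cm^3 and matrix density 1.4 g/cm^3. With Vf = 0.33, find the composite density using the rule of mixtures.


rho_c = rho_f*Vf + rho_m*(1-Vf) = 2.1*0.33 + 1.4*0.67 = 1.631 g/cm^3

1.631 g/cm^3


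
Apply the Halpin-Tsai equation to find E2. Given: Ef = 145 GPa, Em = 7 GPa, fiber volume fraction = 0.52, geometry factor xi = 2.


eta = (Ef/Em - 1)/(Ef/Em + xi) = (20.7143 - 1)/(20.7143 + 2) = 0.8679
E2 = Em*(1+xi*eta*Vf)/(1-eta*Vf) = 24.27 GPa

24.27 GPa


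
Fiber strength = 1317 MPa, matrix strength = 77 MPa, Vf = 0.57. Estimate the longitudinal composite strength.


sigma_1 = sigma_f*Vf + sigma_m*(1-Vf) = 1317*0.57 + 77*0.43 = 783.8 MPa

783.8 MPa


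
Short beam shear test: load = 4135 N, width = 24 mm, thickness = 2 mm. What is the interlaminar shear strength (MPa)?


ILSS = 3F/(4bh) = 3*4135/(4*24*2) = 64.61 MPa

64.61 MPa


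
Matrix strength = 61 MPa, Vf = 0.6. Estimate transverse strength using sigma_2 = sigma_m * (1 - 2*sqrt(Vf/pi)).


factor = 1 - 2*sqrt(0.6/pi) = 0.126
sigma_2 = 61 * 0.126 = 7.68 MPa

7.68 MPa


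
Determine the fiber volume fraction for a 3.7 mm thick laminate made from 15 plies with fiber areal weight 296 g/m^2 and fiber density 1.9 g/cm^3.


Vf = n * FAW / (rho_f * h * 1000) = 15 * 296 / (1.9 * 3.7 * 1000) = 0.6316

0.6316


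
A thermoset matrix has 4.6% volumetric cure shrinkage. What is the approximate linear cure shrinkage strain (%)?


Linear shrinkage ≈ vol_shrink/3 = 4.6/3 = 1.533%

1.533%


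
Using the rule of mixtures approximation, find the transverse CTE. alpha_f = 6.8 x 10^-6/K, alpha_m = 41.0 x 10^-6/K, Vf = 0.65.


alpha_2 = alpha_f*Vf + alpha_m*(1-Vf) = 6.8*0.65 + 41.0*0.35 = 18.8 x 10^-6/K

18.8 x 10^-6/K


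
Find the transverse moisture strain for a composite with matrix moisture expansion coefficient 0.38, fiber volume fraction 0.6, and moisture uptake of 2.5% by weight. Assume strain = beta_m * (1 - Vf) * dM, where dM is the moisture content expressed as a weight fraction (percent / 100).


dM = 2.5/100 = 0.025
strain = beta_m * (1-Vf) * dM = 0.38 * 0.4 * 0.025 = 0.0038

0.0038


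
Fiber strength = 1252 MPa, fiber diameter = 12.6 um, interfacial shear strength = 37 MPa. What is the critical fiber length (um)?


Lc = sigma_f * d / (2 * tau_i) = 1252 * 12.6 / (2 * 37) = 213.2 um

213.2 um


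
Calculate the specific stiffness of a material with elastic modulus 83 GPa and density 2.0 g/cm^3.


Specific stiffness = E/rho = 83/2.0 = 41.5 GPa/(g/cm^3)

41.5 GPa/(g/cm^3)


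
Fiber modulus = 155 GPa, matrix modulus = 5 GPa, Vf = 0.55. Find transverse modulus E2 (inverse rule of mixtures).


1/E2 = Vf/Ef + (1-Vf)/Em = 0.55/155 + 0.45/5
E2 = 10.69 GPa

10.69 GPa


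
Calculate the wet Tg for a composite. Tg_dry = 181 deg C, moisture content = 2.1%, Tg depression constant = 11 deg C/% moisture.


Tg_wet = Tg_dry - k*moisture = 181 - 11*2.1 = 157.9 deg C

157.9 deg C


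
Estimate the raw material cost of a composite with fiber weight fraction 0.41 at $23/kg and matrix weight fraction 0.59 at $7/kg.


Cost = cost_f*Wf + cost_m*Wm = 23*0.41 + 7*0.59 = $13.56/kg

$13.56/kg


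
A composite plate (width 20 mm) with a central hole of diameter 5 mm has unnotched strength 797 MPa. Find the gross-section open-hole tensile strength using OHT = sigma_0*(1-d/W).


OHT = sigma_0*(1-d/W) = 797*(1-5/20) = 597.8 MPa

597.8 MPa


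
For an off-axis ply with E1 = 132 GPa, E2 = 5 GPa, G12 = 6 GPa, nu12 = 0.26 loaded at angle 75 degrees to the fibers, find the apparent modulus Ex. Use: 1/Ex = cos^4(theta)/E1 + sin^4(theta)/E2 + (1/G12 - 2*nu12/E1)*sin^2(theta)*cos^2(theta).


cos^4(75) = 0.004487, sin^4(75) = 0.870513, sin^2(75)*cos^2(75) = 0.0625
1/G12 - 2*nu12/E1 = 1/6 - 2*0.26/132 = 0.162727 GPa^-1
1/Ex = 0.004487/132 + 0.870513/5 + 0.162727*0.0625 = 0.184307 GPa^-1
Ex = 5.43 GPa

5.43 GPa


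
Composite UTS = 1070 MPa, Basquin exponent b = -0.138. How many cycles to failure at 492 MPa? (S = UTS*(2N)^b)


N = 0.5 * (S/UTS)^(1/b) = 0.5 * (492/1070)^(1/-0.138) = 139.3262 cycles

139.3262 cycles


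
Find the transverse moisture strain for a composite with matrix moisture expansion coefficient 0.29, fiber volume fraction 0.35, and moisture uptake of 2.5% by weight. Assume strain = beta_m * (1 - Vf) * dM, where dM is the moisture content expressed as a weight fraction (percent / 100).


dM = 2.5/100 = 0.025
strain = beta_m * (1-Vf) * dM = 0.29 * 0.65 * 0.025 = 0.0047125

0.0047125


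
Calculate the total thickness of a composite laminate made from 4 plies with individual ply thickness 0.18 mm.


h = n * t_ply = 4 * 0.18 = 0.72 mm

0.72 mm


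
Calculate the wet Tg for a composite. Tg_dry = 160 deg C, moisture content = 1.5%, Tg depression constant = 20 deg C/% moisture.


Tg_wet = Tg_dry - k*moisture = 160 - 20*1.5 = 130.0 deg C

130.0 deg C


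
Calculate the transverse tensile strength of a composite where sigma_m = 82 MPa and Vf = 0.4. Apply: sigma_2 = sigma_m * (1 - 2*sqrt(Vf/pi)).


factor = 1 - 2*sqrt(0.4/pi) = 0.2864
sigma_2 = 82 * 0.2864 = 23.48 MPa

23.48 MPa


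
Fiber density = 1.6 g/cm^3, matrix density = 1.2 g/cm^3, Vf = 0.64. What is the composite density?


rho_c = rho_f*Vf + rho_m*(1-Vf) = 1.6*0.64 + 1.2*0.36 = 1.456 g/cm^3

1.456 g/cm^3


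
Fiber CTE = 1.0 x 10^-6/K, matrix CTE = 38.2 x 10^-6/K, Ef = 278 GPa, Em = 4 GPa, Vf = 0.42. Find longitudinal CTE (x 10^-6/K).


E1 = Ef*Vf + Em*(1-Vf) = 119.08
alpha_1 = (alpha_f*Ef*Vf + alpha_m*Em*(1-Vf))/E1 = 1.72 x 10^-6/K

1.72 x 10^-6/K


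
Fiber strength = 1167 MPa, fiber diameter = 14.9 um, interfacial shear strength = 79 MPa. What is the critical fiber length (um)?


Lc = sigma_f * d / (2 * tau_i) = 1167 * 14.9 / (2 * 79) = 110.1 um

110.1 um


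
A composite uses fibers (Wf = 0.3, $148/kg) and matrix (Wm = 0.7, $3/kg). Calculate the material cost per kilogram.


Cost = cost_f*Wf + cost_m*Wm = 148*0.3 + 3*0.7 = $46.5/kg

$46.5/kg


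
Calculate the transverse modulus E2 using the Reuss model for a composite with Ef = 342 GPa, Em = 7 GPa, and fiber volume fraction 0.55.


1/E2 = Vf/Ef + (1-Vf)/Em = 0.55/342 + 0.45/7
E2 = 15.18 GPa

15.18 GPa


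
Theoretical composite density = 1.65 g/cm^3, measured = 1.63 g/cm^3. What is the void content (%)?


Void% = (rho_theo - rho_actual)/rho_theo * 100 = (1.65 - 1.63)/1.65 * 100 = 1.21%

1.21%


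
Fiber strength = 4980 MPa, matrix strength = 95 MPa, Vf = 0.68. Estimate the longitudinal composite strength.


sigma_1 = sigma_f*Vf + sigma_m*(1-Vf) = 4980*0.68 + 95*0.32 = 3416.8 MPa

3416.8 MPa


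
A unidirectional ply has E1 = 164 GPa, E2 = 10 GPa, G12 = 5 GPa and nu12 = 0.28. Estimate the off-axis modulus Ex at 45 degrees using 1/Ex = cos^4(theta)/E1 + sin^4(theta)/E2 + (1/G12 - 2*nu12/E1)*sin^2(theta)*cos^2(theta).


cos^4(45) = 0.25, sin^4(45) = 0.25, sin^2(45)*cos^2(45) = 0.25
1/G12 - 2*nu12/E1 = 1/5 - 2*0.28/164 = 0.196585 GPa^-1
1/Ex = 0.25/164 + 0.25/10 + 0.196585*0.25 = 0.0756707 GPa^-1
Ex = 13.22 GPa

13.22 GPa


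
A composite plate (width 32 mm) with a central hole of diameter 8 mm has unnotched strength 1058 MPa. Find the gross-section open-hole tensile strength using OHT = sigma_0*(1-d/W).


OHT = sigma_0*(1-d/W) = 1058*(1-8/32) = 793.5 MPa

793.5 MPa


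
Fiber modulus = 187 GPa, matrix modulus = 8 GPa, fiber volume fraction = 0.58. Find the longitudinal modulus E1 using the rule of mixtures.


E1 = Ef*Vf + Em*(1-Vf) = 187*0.58 + 8*0.42 = 111.82 GPa

111.82 GPa


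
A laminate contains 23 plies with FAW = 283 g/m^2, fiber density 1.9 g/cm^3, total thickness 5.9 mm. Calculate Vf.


Vf = n * FAW / (rho_f * h * 1000) = 23 * 283 / (1.9 * 5.9 * 1000) = 0.5806

0.5806


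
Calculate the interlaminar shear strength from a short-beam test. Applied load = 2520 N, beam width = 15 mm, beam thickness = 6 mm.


ILSS = 3F/(4bh) = 3*2520/(4*15*6) = 21.0 MPa

21.0 MPa
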